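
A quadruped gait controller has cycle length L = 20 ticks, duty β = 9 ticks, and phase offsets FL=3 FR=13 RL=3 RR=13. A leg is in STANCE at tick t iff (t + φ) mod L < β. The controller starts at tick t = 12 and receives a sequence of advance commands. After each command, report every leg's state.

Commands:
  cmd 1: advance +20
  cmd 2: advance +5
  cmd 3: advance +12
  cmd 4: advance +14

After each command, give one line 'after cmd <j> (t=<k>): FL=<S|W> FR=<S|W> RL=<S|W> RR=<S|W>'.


after cmd 1 (t=32): FL=W FR=S RL=W RR=S
after cmd 2 (t=37): FL=S FR=W RL=S RR=W
after cmd 3 (t=49): FL=W FR=S RL=W RR=S
after cmd 4 (t=63): FL=S FR=W RL=S RR=W

start t=12: FL=W FR=S RL=W RR=S
cmd 1: advance +20 → t=32, phase=(15,5,15,5) → FL=W FR=S RL=W RR=S
cmd 2: advance +5 → t=37, phase=(0,10,0,10) → FL=S FR=W RL=S RR=W
cmd 3: advance +12 → t=49, phase=(12,2,12,2) → FL=W FR=S RL=W RR=S
cmd 4: advance +14 → t=63, phase=(6,16,6,16) → FL=S FR=W RL=S RR=W


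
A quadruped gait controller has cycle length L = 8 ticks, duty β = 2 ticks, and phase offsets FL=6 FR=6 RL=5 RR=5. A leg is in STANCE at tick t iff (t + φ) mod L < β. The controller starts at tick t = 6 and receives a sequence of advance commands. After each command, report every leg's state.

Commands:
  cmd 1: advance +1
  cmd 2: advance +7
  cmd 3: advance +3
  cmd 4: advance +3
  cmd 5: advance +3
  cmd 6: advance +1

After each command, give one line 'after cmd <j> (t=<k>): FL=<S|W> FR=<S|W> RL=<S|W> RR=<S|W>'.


start t=6: FL=W FR=W RL=W RR=W
cmd 1: advance +1 → t=7, phase=(5,5,4,4) → FL=W FR=W RL=W RR=W
cmd 2: advance +7 → t=14, phase=(4,4,3,3) → FL=W FR=W RL=W RR=W
cmd 3: advance +3 → t=17, phase=(7,7,6,6) → FL=W FR=W RL=W RR=W
cmd 4: advance +3 → t=20, phase=(2,2,1,1) → FL=W FR=W RL=S RR=S
cmd 5: advance +3 → t=23, phase=(5,5,4,4) → FL=W FR=W RL=W RR=W
cmd 6: advance +1 → t=24, phase=(6,6,5,5) → FL=W FR=W RL=W RR=W

after cmd 1 (t=7): FL=W FR=W RL=W RR=W
after cmd 2 (t=14): FL=W FR=W RL=W RR=W
after cmd 3 (t=17): FL=W FR=W RL=W RR=W
after cmd 4 (t=20): FL=W FR=W RL=S RR=S
after cmd 5 (t=23): FL=W FR=W RL=W RR=W
after cmd 6 (t=24): FL=W FR=W RL=W RR=W


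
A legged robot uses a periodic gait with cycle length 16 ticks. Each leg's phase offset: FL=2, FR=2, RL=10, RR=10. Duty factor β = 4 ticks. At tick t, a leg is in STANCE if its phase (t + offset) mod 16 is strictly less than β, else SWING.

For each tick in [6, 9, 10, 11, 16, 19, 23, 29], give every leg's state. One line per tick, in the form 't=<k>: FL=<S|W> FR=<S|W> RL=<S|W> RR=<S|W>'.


t=6: FL=W FR=W RL=S RR=S
t=9: FL=W FR=W RL=S RR=S
t=10: FL=W FR=W RL=W RR=W
t=11: FL=W FR=W RL=W RR=W
t=16: FL=S FR=S RL=W RR=W
t=19: FL=W FR=W RL=W RR=W
t=23: FL=W FR=W RL=S RR=S
t=29: FL=W FR=W RL=W RR=W

t=6: phase=(8,8,0,0) vs β=4 → FL=W FR=W RL=S RR=S
t=9: phase=(11,11,3,3) vs β=4 → FL=W FR=W RL=S RR=S
t=10: phase=(12,12,4,4) vs β=4 → FL=W FR=W RL=W RR=W
t=11: phase=(13,13,5,5) vs β=4 → FL=W FR=W RL=W RR=W
t=16: phase=(2,2,10,10) vs β=4 → FL=S FR=S RL=W RR=W
t=19: phase=(5,5,13,13) vs β=4 → FL=W FR=W RL=W RR=W
t=23: phase=(9,9,1,1) vs β=4 → FL=W FR=W RL=S RR=S
t=29: phase=(15,15,7,7) vs β=4 → FL=W FR=W RL=W RR=W


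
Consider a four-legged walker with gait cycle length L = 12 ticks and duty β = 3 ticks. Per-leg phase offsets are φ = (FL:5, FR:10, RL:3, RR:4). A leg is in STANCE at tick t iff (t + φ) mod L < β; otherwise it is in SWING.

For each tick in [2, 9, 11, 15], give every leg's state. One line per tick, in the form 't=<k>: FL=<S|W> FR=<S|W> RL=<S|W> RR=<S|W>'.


t=2: FL=W FR=S RL=W RR=W
t=9: FL=S FR=W RL=S RR=S
t=11: FL=W FR=W RL=S RR=W
t=15: FL=W FR=S RL=W RR=W

t=2: phase=(7,0,5,6) vs β=3 → FL=W FR=S RL=W RR=W
t=9: phase=(2,7,0,1) vs β=3 → FL=S FR=W RL=S RR=S
t=11: phase=(4,9,2,3) vs β=3 → FL=W FR=W RL=S RR=W
t=15: phase=(8,1,6,7) vs β=3 → FL=W FR=S RL=W RR=W


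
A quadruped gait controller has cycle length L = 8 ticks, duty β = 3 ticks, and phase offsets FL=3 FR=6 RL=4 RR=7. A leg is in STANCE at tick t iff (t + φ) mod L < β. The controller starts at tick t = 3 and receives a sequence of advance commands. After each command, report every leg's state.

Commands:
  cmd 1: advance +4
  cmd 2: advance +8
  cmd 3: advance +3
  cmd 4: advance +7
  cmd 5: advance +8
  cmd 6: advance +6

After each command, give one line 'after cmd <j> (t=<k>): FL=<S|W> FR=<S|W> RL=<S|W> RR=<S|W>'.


after cmd 1 (t=7): FL=S FR=W RL=W RR=W
after cmd 2 (t=15): FL=S FR=W RL=W RR=W
after cmd 3 (t=18): FL=W FR=S RL=W RR=S
after cmd 4 (t=25): FL=W FR=W RL=W RR=S
after cmd 5 (t=33): FL=W FR=W RL=W RR=S
after cmd 6 (t=39): FL=S FR=W RL=W RR=W

start t=3: FL=W FR=S RL=W RR=S
cmd 1: advance +4 → t=7, phase=(2,5,3,6) → FL=S FR=W RL=W RR=W
cmd 2: advance +8 → t=15, phase=(2,5,3,6) → FL=S FR=W RL=W RR=W
cmd 3: advance +3 → t=18, phase=(5,0,6,1) → FL=W FR=S RL=W RR=S
cmd 4: advance +7 → t=25, phase=(4,7,5,0) → FL=W FR=W RL=W RR=S
cmd 5: advance +8 → t=33, phase=(4,7,5,0) → FL=W FR=W RL=W RR=S
cmd 6: advance +6 → t=39, phase=(2,5,3,6) → FL=S FR=W RL=W RR=W


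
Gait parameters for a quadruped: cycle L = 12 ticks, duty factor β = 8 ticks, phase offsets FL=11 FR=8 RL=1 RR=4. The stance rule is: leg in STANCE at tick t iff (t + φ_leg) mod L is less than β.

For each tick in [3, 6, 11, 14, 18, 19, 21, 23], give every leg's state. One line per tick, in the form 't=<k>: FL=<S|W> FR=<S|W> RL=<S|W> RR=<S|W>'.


t=3: FL=S FR=W RL=S RR=S
t=6: FL=S FR=S RL=S RR=W
t=11: FL=W FR=S RL=S RR=S
t=14: FL=S FR=W RL=S RR=S
t=18: FL=S FR=S RL=S RR=W
t=19: FL=S FR=S RL=W RR=W
t=21: FL=W FR=S RL=W RR=S
t=23: FL=W FR=S RL=S RR=S

t=3: phase=(2,11,4,7) vs β=8 → FL=S FR=W RL=S RR=S
t=6: phase=(5,2,7,10) vs β=8 → FL=S FR=S RL=S RR=W
t=11: phase=(10,7,0,3) vs β=8 → FL=W FR=S RL=S RR=S
t=14: phase=(1,10,3,6) vs β=8 → FL=S FR=W RL=S RR=S
t=18: phase=(5,2,7,10) vs β=8 → FL=S FR=S RL=S RR=W
t=19: phase=(6,3,8,11) vs β=8 → FL=S FR=S RL=W RR=W
t=21: phase=(8,5,10,1) vs β=8 → FL=W FR=S RL=W RR=S
t=23: phase=(10,7,0,3) vs β=8 → FL=W FR=S RL=S RR=S


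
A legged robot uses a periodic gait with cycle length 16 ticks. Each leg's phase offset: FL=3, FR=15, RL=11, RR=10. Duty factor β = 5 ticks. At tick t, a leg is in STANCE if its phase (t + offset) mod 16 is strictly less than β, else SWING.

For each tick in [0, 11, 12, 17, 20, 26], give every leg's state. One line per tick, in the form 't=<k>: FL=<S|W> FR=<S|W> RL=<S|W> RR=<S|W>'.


t=0: FL=S FR=W RL=W RR=W
t=11: FL=W FR=W RL=W RR=W
t=12: FL=W FR=W RL=W RR=W
t=17: FL=S FR=S RL=W RR=W
t=20: FL=W FR=S RL=W RR=W
t=26: FL=W FR=W RL=W RR=S

t=0: phase=(3,15,11,10) vs β=5 → FL=S FR=W RL=W RR=W
t=11: phase=(14,10,6,5) vs β=5 → FL=W FR=W RL=W RR=W
t=12: phase=(15,11,7,6) vs β=5 → FL=W FR=W RL=W RR=W
t=17: phase=(4,0,12,11) vs β=5 → FL=S FR=S RL=W RR=W
t=20: phase=(7,3,15,14) vs β=5 → FL=W FR=S RL=W RR=W
t=26: phase=(13,9,5,4) vs β=5 → FL=W FR=W RL=W RR=S


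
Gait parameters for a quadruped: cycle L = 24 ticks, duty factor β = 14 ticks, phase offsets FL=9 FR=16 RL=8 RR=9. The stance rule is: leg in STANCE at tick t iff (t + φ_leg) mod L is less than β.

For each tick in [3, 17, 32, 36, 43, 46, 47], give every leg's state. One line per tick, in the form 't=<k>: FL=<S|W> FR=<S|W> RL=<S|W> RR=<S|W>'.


t=3: FL=S FR=W RL=S RR=S
t=17: FL=S FR=S RL=S RR=S
t=32: FL=W FR=S RL=W RR=W
t=36: FL=W FR=S RL=W RR=W
t=43: FL=S FR=S RL=S RR=S
t=46: FL=S FR=W RL=S RR=S
t=47: FL=S FR=W RL=S RR=S

t=3: phase=(12,19,11,12) vs β=14 → FL=S FR=W RL=S RR=S
t=17: phase=(2,9,1,2) vs β=14 → FL=S FR=S RL=S RR=S
t=32: phase=(17,0,16,17) vs β=14 → FL=W FR=S RL=W RR=W
t=36: phase=(21,4,20,21) vs β=14 → FL=W FR=S RL=W RR=W
t=43: phase=(4,11,3,4) vs β=14 → FL=S FR=S RL=S RR=S
t=46: phase=(7,14,6,7) vs β=14 → FL=S FR=W RL=S RR=S
t=47: phase=(8,15,7,8) vs β=14 → FL=S FR=W RL=S RR=S


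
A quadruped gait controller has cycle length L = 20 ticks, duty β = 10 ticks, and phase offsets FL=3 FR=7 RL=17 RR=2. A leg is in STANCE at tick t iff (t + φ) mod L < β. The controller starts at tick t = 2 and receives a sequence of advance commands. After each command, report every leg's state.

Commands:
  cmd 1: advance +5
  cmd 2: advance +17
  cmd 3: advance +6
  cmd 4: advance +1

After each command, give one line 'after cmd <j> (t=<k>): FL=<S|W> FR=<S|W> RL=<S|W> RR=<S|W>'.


start t=2: FL=S FR=S RL=W RR=S
cmd 1: advance +5 → t=7, phase=(10,14,4,9) → FL=W FR=W RL=S RR=S
cmd 2: advance +17 → t=24, phase=(7,11,1,6) → FL=S FR=W RL=S RR=S
cmd 3: advance +6 → t=30, phase=(13,17,7,12) → FL=W FR=W RL=S RR=W
cmd 4: advance +1 → t=31, phase=(14,18,8,13) → FL=W FR=W RL=S RR=W

after cmd 1 (t=7): FL=W FR=W RL=S RR=S
after cmd 2 (t=24): FL=S FR=W RL=S RR=S
after cmd 3 (t=30): FL=W FR=W RL=S RR=W
after cmd 4 (t=31): FL=W FR=W RL=S RR=W


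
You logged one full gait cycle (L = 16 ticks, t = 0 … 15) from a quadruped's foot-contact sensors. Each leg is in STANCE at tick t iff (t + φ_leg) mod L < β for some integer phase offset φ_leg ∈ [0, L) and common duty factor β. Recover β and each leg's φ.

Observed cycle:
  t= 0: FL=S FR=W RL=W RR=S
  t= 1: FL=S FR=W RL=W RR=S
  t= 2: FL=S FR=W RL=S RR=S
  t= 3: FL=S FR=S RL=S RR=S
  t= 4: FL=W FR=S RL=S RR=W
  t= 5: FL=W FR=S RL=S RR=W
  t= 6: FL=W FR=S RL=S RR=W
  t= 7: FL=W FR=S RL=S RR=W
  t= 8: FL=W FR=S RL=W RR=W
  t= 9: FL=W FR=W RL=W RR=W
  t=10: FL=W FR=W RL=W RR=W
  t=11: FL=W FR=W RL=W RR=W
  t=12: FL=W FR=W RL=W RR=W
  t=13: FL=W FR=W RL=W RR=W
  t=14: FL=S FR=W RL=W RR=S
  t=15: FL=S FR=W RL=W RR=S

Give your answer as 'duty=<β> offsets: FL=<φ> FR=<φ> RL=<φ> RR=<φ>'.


duty=6 offsets: FL=2 FR=13 RL=14 RR=2

duty β = stance ticks per leg = 6
FL: stance ticks = 6; W→S at t=14 → φ=2
FR: stance ticks = 6; W→S at t=3 → φ=13
RL: stance ticks = 6; W→S at t=2 → φ=14
RR: stance ticks = 6; W→S at t=14 → φ=2


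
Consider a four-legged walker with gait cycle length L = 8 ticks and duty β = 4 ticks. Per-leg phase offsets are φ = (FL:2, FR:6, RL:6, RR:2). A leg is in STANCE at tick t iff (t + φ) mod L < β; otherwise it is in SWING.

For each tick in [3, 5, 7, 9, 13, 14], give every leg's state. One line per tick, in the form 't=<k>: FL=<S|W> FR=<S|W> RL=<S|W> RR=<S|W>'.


t=3: phase=(5,1,1,5) vs β=4 → FL=W FR=S RL=S RR=W
t=5: phase=(7,3,3,7) vs β=4 → FL=W FR=S RL=S RR=W
t=7: phase=(1,5,5,1) vs β=4 → FL=S FR=W RL=W RR=S
t=9: phase=(3,7,7,3) vs β=4 → FL=S FR=W RL=W RR=S
t=13: phase=(7,3,3,7) vs β=4 → FL=W FR=S RL=S RR=W
t=14: phase=(0,4,4,0) vs β=4 → FL=S FR=W RL=W RR=S

t=3: FL=W FR=S RL=S RR=W
t=5: FL=W FR=S RL=S RR=W
t=7: FL=S FR=W RL=W RR=S
t=9: FL=S FR=W RL=W RR=S
t=13: FL=W FR=S RL=S RR=W
t=14: FL=S FR=W RL=W RR=S


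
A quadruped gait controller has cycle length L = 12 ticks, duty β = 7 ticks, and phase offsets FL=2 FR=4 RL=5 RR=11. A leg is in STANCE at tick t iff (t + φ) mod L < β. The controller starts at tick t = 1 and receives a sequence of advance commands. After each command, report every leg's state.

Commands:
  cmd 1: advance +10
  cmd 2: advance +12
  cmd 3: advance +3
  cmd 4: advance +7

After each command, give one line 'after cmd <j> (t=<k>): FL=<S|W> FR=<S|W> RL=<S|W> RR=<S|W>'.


after cmd 1 (t=11): FL=S FR=S RL=S RR=W
after cmd 2 (t=23): FL=S FR=S RL=S RR=W
after cmd 3 (t=26): FL=S FR=S RL=W RR=S
after cmd 4 (t=33): FL=W FR=S RL=S RR=W

start t=1: FL=S FR=S RL=S RR=S
cmd 1: advance +10 → t=11, phase=(1,3,4,10) → FL=S FR=S RL=S RR=W
cmd 2: advance +12 → t=23, phase=(1,3,4,10) → FL=S FR=S RL=S RR=W
cmd 3: advance +3 → t=26, phase=(4,6,7,1) → FL=S FR=S RL=W RR=S
cmd 4: advance +7 → t=33, phase=(11,1,2,8) → FL=W FR=S RL=S RR=W


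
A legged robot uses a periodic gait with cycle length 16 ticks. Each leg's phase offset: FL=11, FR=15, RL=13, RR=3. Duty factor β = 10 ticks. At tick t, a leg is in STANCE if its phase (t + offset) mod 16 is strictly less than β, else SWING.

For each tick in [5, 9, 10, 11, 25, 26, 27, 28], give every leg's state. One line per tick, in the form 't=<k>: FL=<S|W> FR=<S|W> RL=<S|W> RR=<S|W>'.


t=5: FL=S FR=S RL=S RR=S
t=9: FL=S FR=S RL=S RR=W
t=10: FL=S FR=S RL=S RR=W
t=11: FL=S FR=W RL=S RR=W
t=25: FL=S FR=S RL=S RR=W
t=26: FL=S FR=S RL=S RR=W
t=27: FL=S FR=W RL=S RR=W
t=28: FL=S FR=W RL=S RR=W

t=5: phase=(0,4,2,8) vs β=10 → FL=S FR=S RL=S RR=S
t=9: phase=(4,8,6,12) vs β=10 → FL=S FR=S RL=S RR=W
t=10: phase=(5,9,7,13) vs β=10 → FL=S FR=S RL=S RR=W
t=11: phase=(6,10,8,14) vs β=10 → FL=S FR=W RL=S RR=W
t=25: phase=(4,8,6,12) vs β=10 → FL=S FR=S RL=S RR=W
t=26: phase=(5,9,7,13) vs β=10 → FL=S FR=S RL=S RR=W
t=27: phase=(6,10,8,14) vs β=10 → FL=S FR=W RL=S RR=W
t=28: phase=(7,11,9,15) vs β=10 → FL=S FR=W RL=S RR=W


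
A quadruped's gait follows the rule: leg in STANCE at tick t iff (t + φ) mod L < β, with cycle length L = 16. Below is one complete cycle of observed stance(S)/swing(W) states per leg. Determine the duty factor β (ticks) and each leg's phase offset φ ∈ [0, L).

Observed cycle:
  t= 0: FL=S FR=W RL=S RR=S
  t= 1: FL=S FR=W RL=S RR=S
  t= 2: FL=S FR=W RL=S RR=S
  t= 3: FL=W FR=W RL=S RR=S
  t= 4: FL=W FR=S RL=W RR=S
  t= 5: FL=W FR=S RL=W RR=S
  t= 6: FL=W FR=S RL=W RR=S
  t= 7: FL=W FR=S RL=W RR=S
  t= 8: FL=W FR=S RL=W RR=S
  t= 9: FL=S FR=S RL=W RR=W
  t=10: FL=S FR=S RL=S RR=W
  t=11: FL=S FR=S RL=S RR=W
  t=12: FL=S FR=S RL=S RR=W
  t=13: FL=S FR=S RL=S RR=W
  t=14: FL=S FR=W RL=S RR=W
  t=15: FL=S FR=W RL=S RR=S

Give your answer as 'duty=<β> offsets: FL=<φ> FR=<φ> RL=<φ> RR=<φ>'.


duty=10 offsets: FL=7 FR=12 RL=6 RR=1

duty β = stance ticks per leg = 10
FL: stance ticks = 10; W→S at t=9 → φ=7
FR: stance ticks = 10; W→S at t=4 → φ=12
RL: stance ticks = 10; W→S at t=10 → φ=6
RR: stance ticks = 10; W→S at t=15 → φ=1


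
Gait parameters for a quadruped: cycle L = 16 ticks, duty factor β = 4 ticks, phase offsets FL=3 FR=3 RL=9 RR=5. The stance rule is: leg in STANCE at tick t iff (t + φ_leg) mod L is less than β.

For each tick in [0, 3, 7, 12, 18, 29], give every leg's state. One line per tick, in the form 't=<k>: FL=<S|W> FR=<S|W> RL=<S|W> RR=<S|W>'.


t=0: phase=(3,3,9,5) vs β=4 → FL=S FR=S RL=W RR=W
t=3: phase=(6,6,12,8) vs β=4 → FL=W FR=W RL=W RR=W
t=7: phase=(10,10,0,12) vs β=4 → FL=W FR=W RL=S RR=W
t=12: phase=(15,15,5,1) vs β=4 → FL=W FR=W RL=W RR=S
t=18: phase=(5,5,11,7) vs β=4 → FL=W FR=W RL=W RR=W
t=29: phase=(0,0,6,2) vs β=4 → FL=S FR=S RL=W RR=S

t=0: FL=S FR=S RL=W RR=W
t=3: FL=W FR=W RL=W RR=W
t=7: FL=W FR=W RL=S RR=W
t=12: FL=W FR=W RL=W RR=S
t=18: FL=W FR=W RL=W RR=W
t=29: FL=S FR=S RL=W RR=S


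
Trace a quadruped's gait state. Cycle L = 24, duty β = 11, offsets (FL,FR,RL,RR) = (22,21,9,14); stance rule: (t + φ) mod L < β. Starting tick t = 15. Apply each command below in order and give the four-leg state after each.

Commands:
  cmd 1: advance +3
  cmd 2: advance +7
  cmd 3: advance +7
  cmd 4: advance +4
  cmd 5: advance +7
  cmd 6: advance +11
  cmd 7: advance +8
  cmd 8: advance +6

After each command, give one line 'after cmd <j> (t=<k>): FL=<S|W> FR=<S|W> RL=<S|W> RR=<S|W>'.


start t=15: FL=W FR=W RL=S RR=S
cmd 1: advance +3 → t=18, phase=(16,15,3,8) → FL=W FR=W RL=S RR=S
cmd 2: advance +7 → t=25, phase=(23,22,10,15) → FL=W FR=W RL=S RR=W
cmd 3: advance +7 → t=32, phase=(6,5,17,22) → FL=S FR=S RL=W RR=W
cmd 4: advance +4 → t=36, phase=(10,9,21,2) → FL=S FR=S RL=W RR=S
cmd 5: advance +7 → t=43, phase=(17,16,4,9) → FL=W FR=W RL=S RR=S
cmd 6: advance +11 → t=54, phase=(4,3,15,20) → FL=S FR=S RL=W RR=W
cmd 7: advance +8 → t=62, phase=(12,11,23,4) → FL=W FR=W RL=W RR=S
cmd 8: advance +6 → t=68, phase=(18,17,5,10) → FL=W FR=W RL=S RR=S

after cmd 1 (t=18): FL=W FR=W RL=S RR=S
after cmd 2 (t=25): FL=W FR=W RL=S RR=W
after cmd 3 (t=32): FL=S FR=S RL=W RR=W
after cmd 4 (t=36): FL=S FR=S RL=W RR=S
after cmd 5 (t=43): FL=W FR=W RL=S RR=S
after cmd 6 (t=54): FL=S FR=S RL=W RR=W
after cmd 7 (t=62): FL=W FR=W RL=W RR=S
after cmd 8 (t=68): FL=W FR=W RL=S RR=S


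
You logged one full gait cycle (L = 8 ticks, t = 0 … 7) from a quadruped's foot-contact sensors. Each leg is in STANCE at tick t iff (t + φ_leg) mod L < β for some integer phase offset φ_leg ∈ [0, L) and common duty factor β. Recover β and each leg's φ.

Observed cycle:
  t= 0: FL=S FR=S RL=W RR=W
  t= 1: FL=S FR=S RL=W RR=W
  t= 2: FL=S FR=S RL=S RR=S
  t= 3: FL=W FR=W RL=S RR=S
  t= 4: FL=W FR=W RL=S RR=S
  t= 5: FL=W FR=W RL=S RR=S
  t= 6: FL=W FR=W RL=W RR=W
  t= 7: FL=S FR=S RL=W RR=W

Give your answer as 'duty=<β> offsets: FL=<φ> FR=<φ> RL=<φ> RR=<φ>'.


duty=4 offsets: FL=1 FR=1 RL=6 RR=6

duty β = stance ticks per leg = 4
FL: stance ticks = 4; W→S at t=7 → φ=1
FR: stance ticks = 4; W→S at t=7 → φ=1
RL: stance ticks = 4; W→S at t=2 → φ=6
RR: stance ticks = 4; W→S at t=2 → φ=6


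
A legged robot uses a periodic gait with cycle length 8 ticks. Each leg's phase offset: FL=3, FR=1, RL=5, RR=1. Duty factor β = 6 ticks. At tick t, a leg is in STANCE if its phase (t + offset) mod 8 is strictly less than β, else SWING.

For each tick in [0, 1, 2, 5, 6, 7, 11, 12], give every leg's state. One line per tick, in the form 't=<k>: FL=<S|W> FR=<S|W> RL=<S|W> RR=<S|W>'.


t=0: phase=(3,1,5,1) vs β=6 → FL=S FR=S RL=S RR=S
t=1: phase=(4,2,6,2) vs β=6 → FL=S FR=S RL=W RR=S
t=2: phase=(5,3,7,3) vs β=6 → FL=S FR=S RL=W RR=S
t=5: phase=(0,6,2,6) vs β=6 → FL=S FR=W RL=S RR=W
t=6: phase=(1,7,3,7) vs β=6 → FL=S FR=W RL=S RR=W
t=7: phase=(2,0,4,0) vs β=6 → FL=S FR=S RL=S RR=S
t=11: phase=(6,4,0,4) vs β=6 → FL=W FR=S RL=S RR=S
t=12: phase=(7,5,1,5) vs β=6 → FL=W FR=S RL=S RR=S

t=0: FL=S FR=S RL=S RR=S
t=1: FL=S FR=S RL=W RR=S
t=2: FL=S FR=S RL=W RR=S
t=5: FL=S FR=W RL=S RR=W
t=6: FL=S FR=W RL=S RR=W
t=7: FL=S FR=S RL=S RR=S
t=11: FL=W FR=S RL=S RR=S
t=12: FL=W FR=S RL=S RR=S


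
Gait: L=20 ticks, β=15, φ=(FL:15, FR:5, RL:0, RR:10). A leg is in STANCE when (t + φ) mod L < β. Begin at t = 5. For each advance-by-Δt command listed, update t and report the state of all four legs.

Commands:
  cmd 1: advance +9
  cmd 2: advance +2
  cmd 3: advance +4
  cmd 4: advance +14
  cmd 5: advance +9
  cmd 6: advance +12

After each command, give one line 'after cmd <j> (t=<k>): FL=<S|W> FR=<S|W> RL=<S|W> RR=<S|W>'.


start t=5: FL=S FR=S RL=S RR=W
cmd 1: advance +9 → t=14, phase=(9,19,14,4) → FL=S FR=W RL=S RR=S
cmd 2: advance +2 → t=16, phase=(11,1,16,6) → FL=S FR=S RL=W RR=S
cmd 3: advance +4 → t=20, phase=(15,5,0,10) → FL=W FR=S RL=S RR=S
cmd 4: advance +14 → t=34, phase=(9,19,14,4) → FL=S FR=W RL=S RR=S
cmd 5: advance +9 → t=43, phase=(18,8,3,13) → FL=W FR=S RL=S RR=S
cmd 6: advance +12 → t=55, phase=(10,0,15,5) → FL=S FR=S RL=W RR=S

after cmd 1 (t=14): FL=S FR=W RL=S RR=S
after cmd 2 (t=16): FL=S FR=S RL=W RR=S
after cmd 3 (t=20): FL=W FR=S RL=S RR=S
after cmd 4 (t=34): FL=S FR=W RL=S RR=S
after cmd 5 (t=43): FL=W FR=S RL=S RR=S
after cmd 6 (t=55): FL=S FR=S RL=W RR=S


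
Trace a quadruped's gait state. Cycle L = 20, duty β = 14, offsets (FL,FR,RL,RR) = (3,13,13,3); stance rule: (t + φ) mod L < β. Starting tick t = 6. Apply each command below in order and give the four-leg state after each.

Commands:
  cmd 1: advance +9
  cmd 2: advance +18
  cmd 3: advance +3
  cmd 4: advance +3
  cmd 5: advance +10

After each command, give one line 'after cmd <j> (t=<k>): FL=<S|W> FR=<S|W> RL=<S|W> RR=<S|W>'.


start t=6: FL=S FR=W RL=W RR=S
cmd 1: advance +9 → t=15, phase=(18,8,8,18) → FL=W FR=S RL=S RR=W
cmd 2: advance +18 → t=33, phase=(16,6,6,16) → FL=W FR=S RL=S RR=W
cmd 3: advance +3 → t=36, phase=(19,9,9,19) → FL=W FR=S RL=S RR=W
cmd 4: advance +3 → t=39, phase=(2,12,12,2) → FL=S FR=S RL=S RR=S
cmd 5: advance +10 → t=49, phase=(12,2,2,12) → FL=S FR=S RL=S RR=S

after cmd 1 (t=15): FL=W FR=S RL=S RR=W
after cmd 2 (t=33): FL=W FR=S RL=S RR=W
after cmd 3 (t=36): FL=W FR=S RL=S RR=W
after cmd 4 (t=39): FL=S FR=S RL=S RR=S
after cmd 5 (t=49): FL=S FR=S RL=S RR=S


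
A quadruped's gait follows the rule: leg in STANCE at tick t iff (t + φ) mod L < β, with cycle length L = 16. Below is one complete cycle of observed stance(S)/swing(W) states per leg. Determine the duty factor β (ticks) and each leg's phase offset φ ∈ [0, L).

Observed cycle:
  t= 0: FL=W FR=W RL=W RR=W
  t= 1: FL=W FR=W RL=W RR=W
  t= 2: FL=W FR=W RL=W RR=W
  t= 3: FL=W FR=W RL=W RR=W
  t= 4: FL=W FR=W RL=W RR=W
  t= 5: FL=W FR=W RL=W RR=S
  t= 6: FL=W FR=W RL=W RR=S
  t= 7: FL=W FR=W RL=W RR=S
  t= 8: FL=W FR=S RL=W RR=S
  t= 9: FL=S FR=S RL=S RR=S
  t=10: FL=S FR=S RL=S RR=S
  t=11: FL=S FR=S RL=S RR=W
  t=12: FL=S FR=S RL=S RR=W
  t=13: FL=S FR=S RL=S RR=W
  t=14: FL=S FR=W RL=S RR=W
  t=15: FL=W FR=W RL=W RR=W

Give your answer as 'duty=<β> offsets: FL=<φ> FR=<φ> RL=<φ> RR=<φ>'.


duty β = stance ticks per leg = 6
FL: stance ticks = 6; W→S at t=9 → φ=7
FR: stance ticks = 6; W→S at t=8 → φ=8
RL: stance ticks = 6; W→S at t=9 → φ=7
RR: stance ticks = 6; W→S at t=5 → φ=11

duty=6 offsets: FL=7 FR=8 RL=7 RR=11


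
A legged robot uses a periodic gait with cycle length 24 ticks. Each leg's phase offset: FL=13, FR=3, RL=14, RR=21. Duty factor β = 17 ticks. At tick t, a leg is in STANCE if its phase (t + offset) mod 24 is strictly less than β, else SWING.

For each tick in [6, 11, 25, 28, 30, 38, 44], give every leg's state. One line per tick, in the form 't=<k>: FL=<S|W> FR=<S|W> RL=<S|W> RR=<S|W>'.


t=6: phase=(19,9,20,3) vs β=17 → FL=W FR=S RL=W RR=S
t=11: phase=(0,14,1,8) vs β=17 → FL=S FR=S RL=S RR=S
t=25: phase=(14,4,15,22) vs β=17 → FL=S FR=S RL=S RR=W
t=28: phase=(17,7,18,1) vs β=17 → FL=W FR=S RL=W RR=S
t=30: phase=(19,9,20,3) vs β=17 → FL=W FR=S RL=W RR=S
t=38: phase=(3,17,4,11) vs β=17 → FL=S FR=W RL=S RR=S
t=44: phase=(9,23,10,17) vs β=17 → FL=S FR=W RL=S RR=W

t=6: FL=W FR=S RL=W RR=S
t=11: FL=S FR=S RL=S RR=S
t=25: FL=S FR=S RL=S RR=W
t=28: FL=W FR=S RL=W RR=S
t=30: FL=W FR=S RL=W RR=S
t=38: FL=S FR=W RL=S RR=S
t=44: FL=S FR=W RL=S RR=W


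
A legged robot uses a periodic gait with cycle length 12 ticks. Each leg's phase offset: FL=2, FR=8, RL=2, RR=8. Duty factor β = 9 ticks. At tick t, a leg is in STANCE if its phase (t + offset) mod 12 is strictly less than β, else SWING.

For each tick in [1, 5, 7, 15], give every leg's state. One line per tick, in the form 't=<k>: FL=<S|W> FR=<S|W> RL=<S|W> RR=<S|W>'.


t=1: FL=S FR=W RL=S RR=W
t=5: FL=S FR=S RL=S RR=S
t=7: FL=W FR=S RL=W RR=S
t=15: FL=S FR=W RL=S RR=W

t=1: phase=(3,9,3,9) vs β=9 → FL=S FR=W RL=S RR=W
t=5: phase=(7,1,7,1) vs β=9 → FL=S FR=S RL=S RR=S
t=7: phase=(9,3,9,3) vs β=9 → FL=W FR=S RL=W RR=S
t=15: phase=(5,11,5,11) vs β=9 → FL=S FR=W RL=S RR=W


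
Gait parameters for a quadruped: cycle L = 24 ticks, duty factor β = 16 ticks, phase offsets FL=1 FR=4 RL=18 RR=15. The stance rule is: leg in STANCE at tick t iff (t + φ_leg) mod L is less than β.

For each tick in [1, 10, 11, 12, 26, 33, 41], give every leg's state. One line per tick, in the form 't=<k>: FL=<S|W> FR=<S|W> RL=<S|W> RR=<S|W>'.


t=1: FL=S FR=S RL=W RR=W
t=10: FL=S FR=S RL=S RR=S
t=11: FL=S FR=S RL=S RR=S
t=12: FL=S FR=W RL=S RR=S
t=26: FL=S FR=S RL=W RR=W
t=33: FL=S FR=S RL=S RR=S
t=41: FL=W FR=W RL=S RR=S

t=1: phase=(2,5,19,16) vs β=16 → FL=S FR=S RL=W RR=W
t=10: phase=(11,14,4,1) vs β=16 → FL=S FR=S RL=S RR=S
t=11: phase=(12,15,5,2) vs β=16 → FL=S FR=S RL=S RR=S
t=12: phase=(13,16,6,3) vs β=16 → FL=S FR=W RL=S RR=S
t=26: phase=(3,6,20,17) vs β=16 → FL=S FR=S RL=W RR=W
t=33: phase=(10,13,3,0) vs β=16 → FL=S FR=S RL=S RR=S
t=41: phase=(18,21,11,8) vs β=16 → FL=W FR=W RL=S RR=S


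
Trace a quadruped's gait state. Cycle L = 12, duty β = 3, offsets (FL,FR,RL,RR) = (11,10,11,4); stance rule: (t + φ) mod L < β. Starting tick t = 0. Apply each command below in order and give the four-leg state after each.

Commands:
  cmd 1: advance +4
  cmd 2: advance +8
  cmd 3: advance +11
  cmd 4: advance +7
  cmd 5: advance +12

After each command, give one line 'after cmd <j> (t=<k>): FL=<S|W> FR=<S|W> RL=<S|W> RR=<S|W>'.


after cmd 1 (t=4): FL=W FR=S RL=W RR=W
after cmd 2 (t=12): FL=W FR=W RL=W RR=W
after cmd 3 (t=23): FL=W FR=W RL=W RR=W
after cmd 4 (t=30): FL=W FR=W RL=W RR=W
after cmd 5 (t=42): FL=W FR=W RL=W RR=W

start t=0: FL=W FR=W RL=W RR=W
cmd 1: advance +4 → t=4, phase=(3,2,3,8) → FL=W FR=S RL=W RR=W
cmd 2: advance +8 → t=12, phase=(11,10,11,4) → FL=W FR=W RL=W RR=W
cmd 3: advance +11 → t=23, phase=(10,9,10,3) → FL=W FR=W RL=W RR=W
cmd 4: advance +7 → t=30, phase=(5,4,5,10) → FL=W FR=W RL=W RR=W
cmd 5: advance +12 → t=42, phase=(5,4,5,10) → FL=W FR=W RL=W RR=W


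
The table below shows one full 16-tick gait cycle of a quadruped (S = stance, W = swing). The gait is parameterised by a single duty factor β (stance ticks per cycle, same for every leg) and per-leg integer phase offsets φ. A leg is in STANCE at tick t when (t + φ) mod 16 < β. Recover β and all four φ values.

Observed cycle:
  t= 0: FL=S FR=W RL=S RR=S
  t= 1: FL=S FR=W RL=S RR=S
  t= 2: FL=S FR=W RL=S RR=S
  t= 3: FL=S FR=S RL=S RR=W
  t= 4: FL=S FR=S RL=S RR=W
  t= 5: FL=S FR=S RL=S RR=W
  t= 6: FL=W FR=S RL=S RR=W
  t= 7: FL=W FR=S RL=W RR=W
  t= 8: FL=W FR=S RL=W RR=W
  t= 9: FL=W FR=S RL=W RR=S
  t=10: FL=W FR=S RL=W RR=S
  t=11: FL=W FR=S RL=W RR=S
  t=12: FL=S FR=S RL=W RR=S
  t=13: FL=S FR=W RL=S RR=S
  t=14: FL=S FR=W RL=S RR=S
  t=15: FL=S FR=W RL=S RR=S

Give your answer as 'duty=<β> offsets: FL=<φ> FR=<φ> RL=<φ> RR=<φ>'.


duty β = stance ticks per leg = 10
FL: stance ticks = 10; W→S at t=12 → φ=4
FR: stance ticks = 10; W→S at t=3 → φ=13
RL: stance ticks = 10; W→S at t=13 → φ=3
RR: stance ticks = 10; W→S at t=9 → φ=7

duty=10 offsets: FL=4 FR=13 RL=3 RR=7


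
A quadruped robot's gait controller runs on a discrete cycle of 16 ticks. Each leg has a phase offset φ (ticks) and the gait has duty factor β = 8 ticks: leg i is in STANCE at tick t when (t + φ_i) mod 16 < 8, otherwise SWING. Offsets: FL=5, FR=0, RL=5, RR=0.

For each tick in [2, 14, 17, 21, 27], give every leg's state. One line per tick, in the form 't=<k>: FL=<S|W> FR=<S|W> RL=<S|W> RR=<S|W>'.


t=2: FL=S FR=S RL=S RR=S
t=14: FL=S FR=W RL=S RR=W
t=17: FL=S FR=S RL=S RR=S
t=21: FL=W FR=S RL=W RR=S
t=27: FL=S FR=W RL=S RR=W

t=2: phase=(7,2,7,2) vs β=8 → FL=S FR=S RL=S RR=S
t=14: phase=(3,14,3,14) vs β=8 → FL=S FR=W RL=S RR=W
t=17: phase=(6,1,6,1) vs β=8 → FL=S FR=S RL=S RR=S
t=21: phase=(10,5,10,5) vs β=8 → FL=W FR=S RL=W RR=S
t=27: phase=(0,11,0,11) vs β=8 → FL=S FR=W RL=S RR=W


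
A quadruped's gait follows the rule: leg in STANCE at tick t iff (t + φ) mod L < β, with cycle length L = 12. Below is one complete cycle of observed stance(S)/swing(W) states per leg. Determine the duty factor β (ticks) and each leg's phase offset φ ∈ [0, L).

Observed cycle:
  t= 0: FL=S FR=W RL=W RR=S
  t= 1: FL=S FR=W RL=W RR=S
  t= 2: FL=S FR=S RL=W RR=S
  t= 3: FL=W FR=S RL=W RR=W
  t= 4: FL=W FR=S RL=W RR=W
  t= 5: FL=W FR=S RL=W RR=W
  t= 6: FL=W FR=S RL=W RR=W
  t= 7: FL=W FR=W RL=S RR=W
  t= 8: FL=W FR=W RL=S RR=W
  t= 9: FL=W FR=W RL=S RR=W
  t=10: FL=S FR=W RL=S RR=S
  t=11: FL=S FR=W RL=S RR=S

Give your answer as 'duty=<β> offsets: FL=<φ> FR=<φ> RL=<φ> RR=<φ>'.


duty=5 offsets: FL=2 FR=10 RL=5 RR=2

duty β = stance ticks per leg = 5
FL: stance ticks = 5; W→S at t=10 → φ=2
FR: stance ticks = 5; W→S at t=2 → φ=10
RL: stance ticks = 5; W→S at t=7 → φ=5
RR: stance ticks = 5; W→S at t=10 → φ=2


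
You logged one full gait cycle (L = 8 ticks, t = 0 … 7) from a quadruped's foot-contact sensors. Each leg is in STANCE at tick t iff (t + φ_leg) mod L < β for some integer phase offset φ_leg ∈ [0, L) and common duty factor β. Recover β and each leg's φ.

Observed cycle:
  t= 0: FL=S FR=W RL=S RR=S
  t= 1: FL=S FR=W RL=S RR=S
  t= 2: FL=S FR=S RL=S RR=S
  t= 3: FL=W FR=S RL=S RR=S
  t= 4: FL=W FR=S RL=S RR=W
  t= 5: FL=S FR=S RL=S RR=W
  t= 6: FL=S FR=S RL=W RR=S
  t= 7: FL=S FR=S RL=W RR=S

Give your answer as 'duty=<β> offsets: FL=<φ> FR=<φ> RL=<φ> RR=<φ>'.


duty β = stance ticks per leg = 6
FL: stance ticks = 6; W→S at t=5 → φ=3
FR: stance ticks = 6; W→S at t=2 → φ=6
RL: stance ticks = 6; W→S at t=0 → φ=0
RR: stance ticks = 6; W→S at t=6 → φ=2

duty=6 offsets: FL=3 FR=6 RL=0 RR=2


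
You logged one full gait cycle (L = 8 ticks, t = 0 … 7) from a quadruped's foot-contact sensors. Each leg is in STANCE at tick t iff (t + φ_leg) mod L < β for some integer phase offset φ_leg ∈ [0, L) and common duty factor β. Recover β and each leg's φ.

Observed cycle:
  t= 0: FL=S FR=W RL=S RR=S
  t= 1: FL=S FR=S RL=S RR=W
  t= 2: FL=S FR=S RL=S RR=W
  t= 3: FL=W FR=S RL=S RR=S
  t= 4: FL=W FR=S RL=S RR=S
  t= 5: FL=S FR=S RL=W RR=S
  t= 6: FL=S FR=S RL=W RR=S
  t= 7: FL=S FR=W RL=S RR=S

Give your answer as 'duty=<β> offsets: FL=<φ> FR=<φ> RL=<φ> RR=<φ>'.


duty β = stance ticks per leg = 6
FL: stance ticks = 6; W→S at t=5 → φ=3
FR: stance ticks = 6; W→S at t=1 → φ=7
RL: stance ticks = 6; W→S at t=7 → φ=1
RR: stance ticks = 6; W→S at t=3 → φ=5

duty=6 offsets: FL=3 FR=7 RL=1 RR=5


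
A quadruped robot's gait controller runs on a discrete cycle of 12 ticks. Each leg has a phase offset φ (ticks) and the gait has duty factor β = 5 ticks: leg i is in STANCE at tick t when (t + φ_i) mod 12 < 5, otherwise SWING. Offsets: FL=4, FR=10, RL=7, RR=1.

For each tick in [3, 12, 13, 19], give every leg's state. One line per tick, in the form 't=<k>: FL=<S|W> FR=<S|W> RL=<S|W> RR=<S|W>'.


t=3: phase=(7,1,10,4) vs β=5 → FL=W FR=S RL=W RR=S
t=12: phase=(4,10,7,1) vs β=5 → FL=S FR=W RL=W RR=S
t=13: phase=(5,11,8,2) vs β=5 → FL=W FR=W RL=W RR=S
t=19: phase=(11,5,2,8) vs β=5 → FL=W FR=W RL=S RR=W

t=3: FL=W FR=S RL=W RR=S
t=12: FL=S FR=W RL=W RR=S
t=13: FL=W FR=W RL=W RR=S
t=19: FL=W FR=W RL=S RR=W


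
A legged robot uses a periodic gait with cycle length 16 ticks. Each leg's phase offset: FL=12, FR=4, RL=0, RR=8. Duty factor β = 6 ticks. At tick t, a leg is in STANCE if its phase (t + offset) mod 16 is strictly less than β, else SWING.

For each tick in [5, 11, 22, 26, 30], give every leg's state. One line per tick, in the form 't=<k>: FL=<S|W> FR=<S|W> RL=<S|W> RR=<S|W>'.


t=5: phase=(1,9,5,13) vs β=6 → FL=S FR=W RL=S RR=W
t=11: phase=(7,15,11,3) vs β=6 → FL=W FR=W RL=W RR=S
t=22: phase=(2,10,6,14) vs β=6 → FL=S FR=W RL=W RR=W
t=26: phase=(6,14,10,2) vs β=6 → FL=W FR=W RL=W RR=S
t=30: phase=(10,2,14,6) vs β=6 → FL=W FR=S RL=W RR=W

t=5: FL=S FR=W RL=S RR=W
t=11: FL=W FR=W RL=W RR=S
t=22: FL=S FR=W RL=W RR=W
t=26: FL=W FR=W RL=W RR=S
t=30: FL=W FR=S RL=W RR=W


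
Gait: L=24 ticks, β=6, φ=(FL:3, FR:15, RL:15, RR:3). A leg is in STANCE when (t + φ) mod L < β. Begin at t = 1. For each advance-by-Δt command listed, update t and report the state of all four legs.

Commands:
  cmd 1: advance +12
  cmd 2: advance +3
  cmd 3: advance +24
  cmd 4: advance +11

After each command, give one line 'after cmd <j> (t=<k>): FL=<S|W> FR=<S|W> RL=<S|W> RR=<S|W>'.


after cmd 1 (t=13): FL=W FR=S RL=S RR=W
after cmd 2 (t=16): FL=W FR=W RL=W RR=W
after cmd 3 (t=40): FL=W FR=W RL=W RR=W
after cmd 4 (t=51): FL=W FR=W RL=W RR=W

start t=1: FL=S FR=W RL=W RR=S
cmd 1: advance +12 → t=13, phase=(16,4,4,16) → FL=W FR=S RL=S RR=W
cmd 2: advance +3 → t=16, phase=(19,7,7,19) → FL=W FR=W RL=W RR=W
cmd 3: advance +24 → t=40, phase=(19,7,7,19) → FL=W FR=W RL=W RR=W
cmd 4: advance +11 → t=51, phase=(6,18,18,6) → FL=W FR=W RL=W RR=W


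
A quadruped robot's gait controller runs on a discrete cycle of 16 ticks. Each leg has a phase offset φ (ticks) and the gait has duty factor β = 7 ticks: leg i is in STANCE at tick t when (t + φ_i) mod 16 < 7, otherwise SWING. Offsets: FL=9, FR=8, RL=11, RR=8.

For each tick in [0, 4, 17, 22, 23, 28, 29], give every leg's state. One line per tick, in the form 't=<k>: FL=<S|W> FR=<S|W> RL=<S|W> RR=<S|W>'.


t=0: FL=W FR=W RL=W RR=W
t=4: FL=W FR=W RL=W RR=W
t=17: FL=W FR=W RL=W RR=W
t=22: FL=W FR=W RL=S RR=W
t=23: FL=S FR=W RL=S RR=W
t=28: FL=S FR=S RL=W RR=S
t=29: FL=S FR=S RL=W RR=S

t=0: phase=(9,8,11,8) vs β=7 → FL=W FR=W RL=W RR=W
t=4: phase=(13,12,15,12) vs β=7 → FL=W FR=W RL=W RR=W
t=17: phase=(10,9,12,9) vs β=7 → FL=W FR=W RL=W RR=W
t=22: phase=(15,14,1,14) vs β=7 → FL=W FR=W RL=S RR=W
t=23: phase=(0,15,2,15) vs β=7 → FL=S FR=W RL=S RR=W
t=28: phase=(5,4,7,4) vs β=7 → FL=S FR=S RL=W RR=S
t=29: phase=(6,5,8,5) vs β=7 → FL=S FR=S RL=W RR=S


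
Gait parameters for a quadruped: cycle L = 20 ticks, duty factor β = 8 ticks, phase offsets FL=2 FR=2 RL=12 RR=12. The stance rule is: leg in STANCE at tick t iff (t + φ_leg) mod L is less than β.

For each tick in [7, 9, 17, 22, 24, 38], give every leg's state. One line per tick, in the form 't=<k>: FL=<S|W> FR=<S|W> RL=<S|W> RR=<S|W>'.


t=7: phase=(9,9,19,19) vs β=8 → FL=W FR=W RL=W RR=W
t=9: phase=(11,11,1,1) vs β=8 → FL=W FR=W RL=S RR=S
t=17: phase=(19,19,9,9) vs β=8 → FL=W FR=W RL=W RR=W
t=22: phase=(4,4,14,14) vs β=8 → FL=S FR=S RL=W RR=W
t=24: phase=(6,6,16,16) vs β=8 → FL=S FR=S RL=W RR=W
t=38: phase=(0,0,10,10) vs β=8 → FL=S FR=S RL=W RR=W

t=7: FL=W FR=W RL=W RR=W
t=9: FL=W FR=W RL=S RR=S
t=17: FL=W FR=W RL=W RR=W
t=22: FL=S FR=S RL=W RR=W
t=24: FL=S FR=S RL=W RR=W
t=38: FL=S FR=S RL=W RR=W


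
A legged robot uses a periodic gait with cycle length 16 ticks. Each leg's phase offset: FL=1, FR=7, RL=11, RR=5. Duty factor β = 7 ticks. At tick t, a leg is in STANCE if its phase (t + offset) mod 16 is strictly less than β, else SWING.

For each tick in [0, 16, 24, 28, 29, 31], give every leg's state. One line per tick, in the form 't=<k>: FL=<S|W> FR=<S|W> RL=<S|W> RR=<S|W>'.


t=0: phase=(1,7,11,5) vs β=7 → FL=S FR=W RL=W RR=S
t=16: phase=(1,7,11,5) vs β=7 → FL=S FR=W RL=W RR=S
t=24: phase=(9,15,3,13) vs β=7 → FL=W FR=W RL=S RR=W
t=28: phase=(13,3,7,1) vs β=7 → FL=W FR=S RL=W RR=S
t=29: phase=(14,4,8,2) vs β=7 → FL=W FR=S RL=W RR=S
t=31: phase=(0,6,10,4) vs β=7 → FL=S FR=S RL=W RR=S

t=0: FL=S FR=W RL=W RR=S
t=16: FL=S FR=W RL=W RR=S
t=24: FL=W FR=W RL=S RR=W
t=28: FL=W FR=S RL=W RR=S
t=29: FL=W FR=S RL=W RR=S
t=31: FL=S FR=S RL=W RR=S


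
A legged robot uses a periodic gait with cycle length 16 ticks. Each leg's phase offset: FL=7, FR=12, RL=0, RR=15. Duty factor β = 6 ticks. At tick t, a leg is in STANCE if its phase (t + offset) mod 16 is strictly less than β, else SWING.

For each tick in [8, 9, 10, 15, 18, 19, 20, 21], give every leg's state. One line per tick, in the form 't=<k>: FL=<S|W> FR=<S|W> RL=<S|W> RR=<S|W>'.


t=8: phase=(15,4,8,7) vs β=6 → FL=W FR=S RL=W RR=W
t=9: phase=(0,5,9,8) vs β=6 → FL=S FR=S RL=W RR=W
t=10: phase=(1,6,10,9) vs β=6 → FL=S FR=W RL=W RR=W
t=15: phase=(6,11,15,14) vs β=6 → FL=W FR=W RL=W RR=W
t=18: phase=(9,14,2,1) vs β=6 → FL=W FR=W RL=S RR=S
t=19: phase=(10,15,3,2) vs β=6 → FL=W FR=W RL=S RR=S
t=20: phase=(11,0,4,3) vs β=6 → FL=W FR=S RL=S RR=S
t=21: phase=(12,1,5,4) vs β=6 → FL=W FR=S RL=S RR=S

t=8: FL=W FR=S RL=W RR=W
t=9: FL=S FR=S RL=W RR=W
t=10: FL=S FR=W RL=W RR=W
t=15: FL=W FR=W RL=W RR=W
t=18: FL=W FR=W RL=S RR=S
t=19: FL=W FR=W RL=S RR=S
t=20: FL=W FR=S RL=S RR=S
t=21: FL=W FR=S RL=S RR=S


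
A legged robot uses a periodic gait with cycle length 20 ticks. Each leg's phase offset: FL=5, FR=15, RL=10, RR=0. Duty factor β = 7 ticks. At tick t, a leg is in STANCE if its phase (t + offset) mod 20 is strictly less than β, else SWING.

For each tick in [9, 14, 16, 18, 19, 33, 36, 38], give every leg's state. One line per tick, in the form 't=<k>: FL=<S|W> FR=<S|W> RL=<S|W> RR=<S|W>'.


t=9: FL=W FR=S RL=W RR=W
t=14: FL=W FR=W RL=S RR=W
t=16: FL=S FR=W RL=S RR=W
t=18: FL=S FR=W RL=W RR=W
t=19: FL=S FR=W RL=W RR=W
t=33: FL=W FR=W RL=S RR=W
t=36: FL=S FR=W RL=S RR=W
t=38: FL=S FR=W RL=W RR=W

t=9: phase=(14,4,19,9) vs β=7 → FL=W FR=S RL=W RR=W
t=14: phase=(19,9,4,14) vs β=7 → FL=W FR=W RL=S RR=W
t=16: phase=(1,11,6,16) vs β=7 → FL=S FR=W RL=S RR=W
t=18: phase=(3,13,8,18) vs β=7 → FL=S FR=W RL=W RR=W
t=19: phase=(4,14,9,19) vs β=7 → FL=S FR=W RL=W RR=W
t=33: phase=(18,8,3,13) vs β=7 → FL=W FR=W RL=S RR=W
t=36: phase=(1,11,6,16) vs β=7 → FL=S FR=W RL=S RR=W
t=38: phase=(3,13,8,18) vs β=7 → FL=S FR=W RL=W RR=W


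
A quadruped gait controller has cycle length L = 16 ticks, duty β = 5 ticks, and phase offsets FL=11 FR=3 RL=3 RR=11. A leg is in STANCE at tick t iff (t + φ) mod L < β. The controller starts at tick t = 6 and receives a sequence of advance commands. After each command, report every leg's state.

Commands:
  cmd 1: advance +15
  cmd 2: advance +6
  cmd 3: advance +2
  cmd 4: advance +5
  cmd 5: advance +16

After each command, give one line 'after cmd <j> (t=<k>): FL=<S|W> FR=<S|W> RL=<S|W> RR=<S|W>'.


after cmd 1 (t=21): FL=S FR=W RL=W RR=S
after cmd 2 (t=27): FL=W FR=W RL=W RR=W
after cmd 3 (t=29): FL=W FR=S RL=S RR=W
after cmd 4 (t=34): FL=W FR=W RL=W RR=W
after cmd 5 (t=50): FL=W FR=W RL=W RR=W

start t=6: FL=S FR=W RL=W RR=S
cmd 1: advance +15 → t=21, phase=(0,8,8,0) → FL=S FR=W RL=W RR=S
cmd 2: advance +6 → t=27, phase=(6,14,14,6) → FL=W FR=W RL=W RR=W
cmd 3: advance +2 → t=29, phase=(8,0,0,8) → FL=W FR=S RL=S RR=W
cmd 4: advance +5 → t=34, phase=(13,5,5,13) → FL=W FR=W RL=W RR=W
cmd 5: advance +16 → t=50, phase=(13,5,5,13) → FL=W FR=W RL=W RR=W


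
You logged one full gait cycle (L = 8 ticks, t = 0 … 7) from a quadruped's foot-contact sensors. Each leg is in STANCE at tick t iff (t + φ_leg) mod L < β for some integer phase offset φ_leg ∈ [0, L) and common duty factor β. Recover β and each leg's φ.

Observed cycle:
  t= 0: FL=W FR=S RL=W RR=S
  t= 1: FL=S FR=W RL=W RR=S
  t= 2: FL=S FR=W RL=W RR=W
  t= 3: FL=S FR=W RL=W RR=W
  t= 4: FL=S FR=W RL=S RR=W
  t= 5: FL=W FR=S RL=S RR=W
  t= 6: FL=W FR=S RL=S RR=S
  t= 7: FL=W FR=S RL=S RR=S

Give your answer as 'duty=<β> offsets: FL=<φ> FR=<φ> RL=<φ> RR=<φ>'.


duty=4 offsets: FL=7 FR=3 RL=4 RR=2

duty β = stance ticks per leg = 4
FL: stance ticks = 4; W→S at t=1 → φ=7
FR: stance ticks = 4; W→S at t=5 → φ=3
RL: stance ticks = 4; W→S at t=4 → φ=4
RR: stance ticks = 4; W→S at t=6 → φ=2


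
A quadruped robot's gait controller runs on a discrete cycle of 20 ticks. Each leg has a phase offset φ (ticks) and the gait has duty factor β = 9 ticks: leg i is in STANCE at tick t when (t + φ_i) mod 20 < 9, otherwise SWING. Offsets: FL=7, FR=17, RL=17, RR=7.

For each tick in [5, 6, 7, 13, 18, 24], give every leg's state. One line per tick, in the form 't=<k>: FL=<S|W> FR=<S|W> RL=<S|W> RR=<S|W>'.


t=5: phase=(12,2,2,12) vs β=9 → FL=W FR=S RL=S RR=W
t=6: phase=(13,3,3,13) vs β=9 → FL=W FR=S RL=S RR=W
t=7: phase=(14,4,4,14) vs β=9 → FL=W FR=S RL=S RR=W
t=13: phase=(0,10,10,0) vs β=9 → FL=S FR=W RL=W RR=S
t=18: phase=(5,15,15,5) vs β=9 → FL=S FR=W RL=W RR=S
t=24: phase=(11,1,1,11) vs β=9 → FL=W FR=S RL=S RR=W

t=5: FL=W FR=S RL=S RR=W
t=6: FL=W FR=S RL=S RR=W
t=7: FL=W FR=S RL=S RR=W
t=13: FL=S FR=W RL=W RR=S
t=18: FL=S FR=W RL=W RR=S
t=24: FL=W FR=S RL=S RR=W


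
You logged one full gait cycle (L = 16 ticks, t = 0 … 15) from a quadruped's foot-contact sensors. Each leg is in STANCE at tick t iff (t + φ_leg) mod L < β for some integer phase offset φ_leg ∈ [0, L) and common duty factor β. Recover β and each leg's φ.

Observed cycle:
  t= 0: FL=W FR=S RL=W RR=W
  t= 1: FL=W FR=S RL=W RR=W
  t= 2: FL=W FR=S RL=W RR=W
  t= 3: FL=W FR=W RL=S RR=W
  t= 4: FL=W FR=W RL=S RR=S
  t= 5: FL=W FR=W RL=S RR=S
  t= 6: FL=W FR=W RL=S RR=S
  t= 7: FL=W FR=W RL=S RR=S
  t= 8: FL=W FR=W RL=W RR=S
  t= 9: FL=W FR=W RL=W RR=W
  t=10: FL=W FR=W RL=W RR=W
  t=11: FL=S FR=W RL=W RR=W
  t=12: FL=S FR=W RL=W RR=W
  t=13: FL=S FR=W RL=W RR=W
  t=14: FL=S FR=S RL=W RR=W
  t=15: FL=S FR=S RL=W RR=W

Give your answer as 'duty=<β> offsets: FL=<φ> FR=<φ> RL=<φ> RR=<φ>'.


duty β = stance ticks per leg = 5
FL: stance ticks = 5; W→S at t=11 → φ=5
FR: stance ticks = 5; W→S at t=14 → φ=2
RL: stance ticks = 5; W→S at t=3 → φ=13
RR: stance ticks = 5; W→S at t=4 → φ=12

duty=5 offsets: FL=5 FR=2 RL=13 RR=12
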